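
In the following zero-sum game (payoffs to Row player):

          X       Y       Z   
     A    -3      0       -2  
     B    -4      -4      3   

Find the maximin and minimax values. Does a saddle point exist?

Maximin = -3, Minimax = -3, Saddle: True

Work:
Row minimums: [-3, -4] → maximin = -3
Column maximums: [-3, 0, 3] → minimax = -3
Saddle point exists! Game value = -3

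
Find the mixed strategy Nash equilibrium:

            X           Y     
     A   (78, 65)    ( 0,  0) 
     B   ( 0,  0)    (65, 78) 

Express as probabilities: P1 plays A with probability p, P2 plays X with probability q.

p = 0.5455, q = 0.4545

Work:
Find probabilities that make opponent indifferent:
P2 chooses q to make P1 indifferent between A and B
P1 chooses p to make P2 indifferent between X and Y
Mixed NE: P1 plays (A: 0.5455, B: 0.4545), P2 plays (X: 0.4545, Y: 0.5455)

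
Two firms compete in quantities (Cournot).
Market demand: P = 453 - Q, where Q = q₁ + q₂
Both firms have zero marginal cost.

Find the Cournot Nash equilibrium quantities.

q₁* = q₂* = 151.0; P* = 151.0

Work:
Profit: π_i = P·q_i = (a - q_i - q_j)·q_i
FOC: ∂π_i/∂q_i = a - 2q_i - q_j = 0
Reaction function: q_i = (453 - q_j)/2
Symmetry: q* = 453/3 = 151.0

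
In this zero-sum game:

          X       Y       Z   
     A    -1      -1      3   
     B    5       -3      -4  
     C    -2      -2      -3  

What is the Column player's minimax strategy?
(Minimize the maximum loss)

Column should play Y, value = -1

Work:
Column player minimizes Row's maximum payoff:
Column X: max payoff to Row = 5
Column Y: max payoff to Row = -1
Column Z: max payoff to Row = 3
Minimum is -1, achieved by column Y.
Minimax strategy: Y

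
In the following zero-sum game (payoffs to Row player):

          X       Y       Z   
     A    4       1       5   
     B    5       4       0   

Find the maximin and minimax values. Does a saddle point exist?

Maximin = 1, Minimax = 4, Saddle: False

Work:
Row minimums: [1, 0] → maximin = 1
Column maximums: [5, 4, 5] → minimax = 4
No saddle point (maximin ≠ minimax). Mixed strategy needed.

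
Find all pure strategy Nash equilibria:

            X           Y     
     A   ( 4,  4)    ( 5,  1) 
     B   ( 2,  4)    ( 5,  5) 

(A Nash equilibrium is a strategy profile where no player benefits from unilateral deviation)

Nash equilibrium: (A, X), (B, Y)

Work:
Best responses:
  P1 vs X: payoffs [4, 2] → best response A (payoff 4)
  P1 vs Y: payoffs [5, 5] → best response A/B (payoff 5)
  P2 vs A: payoffs [4, 1] → best response X (payoff 4)
  P2 vs B: payoffs [4, 5] → best response Y (payoff 5)
Mutual best responses: (A,X), (B,Y) → Nash equilibria.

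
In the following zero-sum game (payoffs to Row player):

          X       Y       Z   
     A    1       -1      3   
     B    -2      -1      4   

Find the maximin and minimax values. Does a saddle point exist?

Maximin = -1, Minimax = -1, Saddle: True

Work:
Row minimums: [-1, -2] → maximin = -1
Column maximums: [1, -1, 4] → minimax = -1
Saddle point exists! Game value = -1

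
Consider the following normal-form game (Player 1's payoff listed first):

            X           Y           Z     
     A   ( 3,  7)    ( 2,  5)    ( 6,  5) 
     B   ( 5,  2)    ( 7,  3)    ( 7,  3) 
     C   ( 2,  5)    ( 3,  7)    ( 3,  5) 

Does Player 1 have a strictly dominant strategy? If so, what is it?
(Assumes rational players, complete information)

Yes, Player 1's strictly dominant strategy is B

Work:
A strategy strictly dominates another if it gives a strictly higher payoff against every opponent action. Compare each pair of P1's strategies column-by-column:
  A vs B: [3 vs 5, 2 vs 7, 6 vs 7] → A does not strictly dominate B (column X: 3 ≤ 5)
  A vs C: [3 vs 2, 2 vs 3, 6 vs 3] → A does not strictly dominate C (column Y: 2 ≤ 3)
  B vs A: [5 vs 3, 7 vs 2, 7 vs 6] → B strictly dominates A
  B vs C: [5 vs 2, 7 vs 3, 7 vs 3] → B strictly dominates C
  C vs A: [2 vs 3, 3 vs 2, 3 vs 6] → C does not strictly dominate A (column X: 2 ≤ 3)
  C vs B: [2 vs 5, 3 vs 7, 3 vs 7] → C does not strictly dominate B (column X: 2 ≤ 5)
B strictly dominates every other strategy → strictly dominant.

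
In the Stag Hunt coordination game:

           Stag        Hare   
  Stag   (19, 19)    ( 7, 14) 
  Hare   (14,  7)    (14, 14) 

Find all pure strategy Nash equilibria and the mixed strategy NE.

Pure NE: (Stag, Stag) and (Hare, Hare); Mixed NE: p = 0.5833, q = 0.5833

Work:
Check pure NE:
(Stag, Stag): (19, 19) - no unilateral deviation beneficial
(Hare, Hare): (14, 14) - no unilateral deviation beneficial
Mixed NE: P1 plays Stag with p = 0.5833, P2 plays Stag with q = 0.5833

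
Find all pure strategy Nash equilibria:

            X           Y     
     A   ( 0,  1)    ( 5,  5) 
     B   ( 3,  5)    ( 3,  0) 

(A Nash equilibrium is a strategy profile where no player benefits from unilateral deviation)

Nash equilibrium: (A, Y), (B, X)

Work:
Best responses:
  P1 vs X: payoffs [0, 3] → best response B (payoff 3)
  P1 vs Y: payoffs [5, 3] → best response A (payoff 5)
  P2 vs A: payoffs [1, 5] → best response Y (payoff 5)
  P2 vs B: payoffs [5, 0] → best response X (payoff 5)
Mutual best responses: (A,Y), (B,X) → Nash equilibria.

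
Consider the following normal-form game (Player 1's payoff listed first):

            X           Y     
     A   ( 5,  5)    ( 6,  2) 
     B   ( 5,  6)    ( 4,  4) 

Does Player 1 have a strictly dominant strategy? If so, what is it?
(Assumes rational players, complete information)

No strictly dominant strategy exists for Player 1

Work:
A strategy strictly dominates another if it gives a strictly higher payoff against every opponent action. Compare each pair of P1's strategies column-by-column:
  A vs B: [5 vs 5, 6 vs 4] → A does not strictly dominate B (column X: 5 ≤ 5)
  B vs A: [5 vs 5, 4 vs 6] → B does not strictly dominate A (column X: 5 ≤ 5)
No single strategy strictly dominates all others → no strictly dominant strategy.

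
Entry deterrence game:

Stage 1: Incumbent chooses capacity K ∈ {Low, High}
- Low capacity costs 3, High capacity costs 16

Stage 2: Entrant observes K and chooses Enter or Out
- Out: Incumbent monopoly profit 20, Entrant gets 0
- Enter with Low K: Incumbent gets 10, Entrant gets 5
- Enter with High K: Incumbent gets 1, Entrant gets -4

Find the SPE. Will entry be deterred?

SPE: (Low, Enter|Low, Out|High); Entry not deterred. Incumbent net profit = 7, Entrant gets 5

Work:
After Low K: Entrant enters (5 > 0)
After High K: Entrant stays out (-4 < 0)
Incumbent: Low → 10−3=7, High → 20−16=4
Incumbent chooses Low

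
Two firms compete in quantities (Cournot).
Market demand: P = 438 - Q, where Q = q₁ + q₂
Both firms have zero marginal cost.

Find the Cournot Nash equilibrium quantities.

q₁* = q₂* = 146.0; P* = 146.0

Work:
Profit: π_i = P·q_i = (a - q_i - q_j)·q_i
FOC: ∂π_i/∂q_i = a - 2q_i - q_j = 0
Reaction function: q_i = (438 - q_j)/2
Symmetry: q* = 438/3 = 146.0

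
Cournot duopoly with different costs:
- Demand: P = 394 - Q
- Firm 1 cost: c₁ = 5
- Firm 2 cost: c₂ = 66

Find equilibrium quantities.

q₁* = 150.0, q₂* = 89.0

Work:
Reaction: q₁ = (394 - 5 - q₂)/2
Reaction: q₂ = (394 - 66 - q₁)/2
Solve simultaneously:
q₁* = (394 - 2×5 + 66)/3 = 150.0
q₂* = (394 - 2×66 + 5)/3 = 89.0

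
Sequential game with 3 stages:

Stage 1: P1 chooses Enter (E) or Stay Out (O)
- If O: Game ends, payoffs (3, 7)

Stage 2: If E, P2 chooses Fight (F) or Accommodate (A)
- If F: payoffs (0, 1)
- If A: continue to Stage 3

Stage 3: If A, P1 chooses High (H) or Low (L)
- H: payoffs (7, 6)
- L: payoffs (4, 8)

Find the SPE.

SPE: (E, A, H); Outcome (7, 6)

Work:
Stage 3: P1 chooses H (7 vs 4)
Stage 2: P2: F->1, A->6 (anticipating H). Choose A
Stage 1: P1: O->3, E->7 (anticipating A, H). Choose E
SPE path: E -> A -> H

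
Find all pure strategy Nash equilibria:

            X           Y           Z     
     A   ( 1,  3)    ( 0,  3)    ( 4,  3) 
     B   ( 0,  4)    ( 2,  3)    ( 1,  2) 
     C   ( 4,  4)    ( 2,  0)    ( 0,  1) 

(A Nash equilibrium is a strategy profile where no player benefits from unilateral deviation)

Nash equilibrium: (A, Z), (C, X)

Work:
Best responses:
  P1 vs X: payoffs [1, 0, 4] → best response C (payoff 4)
  P1 vs Y: payoffs [0, 2, 2] → best response B/C (payoff 2)
  P1 vs Z: payoffs [4, 1, 0] → best response A (payoff 4)
  P2 vs A: payoffs [3, 3, 3] → best response X/Y/Z (payoff 3)
  P2 vs B: payoffs [4, 3, 2] → best response X (payoff 4)
  P2 vs C: payoffs [4, 0, 1] → best response X (payoff 4)
Mutual best responses: (A,Z), (C,X) → Nash equilibria.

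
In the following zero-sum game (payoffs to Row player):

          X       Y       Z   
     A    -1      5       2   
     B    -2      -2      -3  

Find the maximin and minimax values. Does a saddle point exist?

Maximin = -1, Minimax = -1, Saddle: True

Work:
Row minimums: [-1, -3] → maximin = -1
Column maximums: [-1, 5, 2] → minimax = -1
Saddle point exists! Game value = -1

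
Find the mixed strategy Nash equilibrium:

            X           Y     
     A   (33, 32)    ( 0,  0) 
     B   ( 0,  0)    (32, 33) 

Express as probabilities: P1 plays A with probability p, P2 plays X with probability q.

p = 0.5077, q = 0.4923

Work:
Find probabilities that make opponent indifferent:
P2 chooses q to make P1 indifferent between A and B
P1 chooses p to make P2 indifferent between X and Y
Mixed NE: P1 plays (A: 0.5077, B: 0.4923), P2 plays (X: 0.4923, Y: 0.5077)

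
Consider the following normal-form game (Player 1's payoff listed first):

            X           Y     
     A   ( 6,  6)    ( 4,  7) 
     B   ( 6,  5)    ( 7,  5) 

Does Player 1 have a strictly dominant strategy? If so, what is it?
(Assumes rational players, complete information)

No strictly dominant strategy exists for Player 1

Work:
A strategy strictly dominates another if it gives a strictly higher payoff against every opponent action. Compare each pair of P1's strategies column-by-column:
  A vs B: [6 vs 6, 4 vs 7] → A does not strictly dominate B (column X: 6 ≤ 6)
  B vs A: [6 vs 6, 7 vs 4] → B does not strictly dominate A (column X: 6 ≤ 6)
No single strategy strictly dominates all others → no strictly dominant strategy.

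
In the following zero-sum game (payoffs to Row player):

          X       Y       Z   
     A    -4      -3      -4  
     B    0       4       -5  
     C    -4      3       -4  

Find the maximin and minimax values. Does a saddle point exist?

Maximin = -4, Minimax = -4, Saddle: True

Work:
Row minimums: [-4, -5, -4] → maximin = -4
Column maximums: [0, 4, -4] → minimax = -4
Saddle point exists! Game value = -4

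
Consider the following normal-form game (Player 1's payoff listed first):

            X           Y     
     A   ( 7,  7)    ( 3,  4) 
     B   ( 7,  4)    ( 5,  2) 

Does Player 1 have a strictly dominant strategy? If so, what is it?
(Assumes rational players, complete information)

No strictly dominant strategy exists for Player 1

Work:
A strategy strictly dominates another if it gives a strictly higher payoff against every opponent action. Compare each pair of P1's strategies column-by-column:
  A vs B: [7 vs 7, 3 vs 5] → A does not strictly dominate B (column X: 7 ≤ 7)
  B vs A: [7 vs 7, 5 vs 3] → B does not strictly dominate A (column X: 7 ≤ 7)
No single strategy strictly dominates all others → no strictly dominant strategy.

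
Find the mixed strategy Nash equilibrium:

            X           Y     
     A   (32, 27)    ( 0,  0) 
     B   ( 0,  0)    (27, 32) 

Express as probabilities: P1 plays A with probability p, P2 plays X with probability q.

p = 0.5424, q = 0.4576

Work:
Find probabilities that make opponent indifferent:
P2 chooses q to make P1 indifferent between A and B
P1 chooses p to make P2 indifferent between X and Y
Mixed NE: P1 plays (A: 0.5424, B: 0.4576), P2 plays (X: 0.4576, Y: 0.5424)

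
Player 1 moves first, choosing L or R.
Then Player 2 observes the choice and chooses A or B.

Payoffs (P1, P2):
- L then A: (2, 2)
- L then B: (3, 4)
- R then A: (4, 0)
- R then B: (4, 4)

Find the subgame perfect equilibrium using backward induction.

P1 plays R, P2 plays B after L and B after R; Payoff (4, 4)

Work:
Backward induction:
After L: P2 chooses B → P1 gets 3
After R: P2 chooses B → P1 gets 4
P1 chooses R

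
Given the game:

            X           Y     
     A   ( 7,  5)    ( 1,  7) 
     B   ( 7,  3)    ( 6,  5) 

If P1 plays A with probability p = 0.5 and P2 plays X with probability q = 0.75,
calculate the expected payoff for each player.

E[P1] = 6.125, E[P2] = 4.5

Work:
E[P1] = p·q·π₁(A,X) + p·(1-q)·π₁(A,Y) + (1-p)·q·π₁(B,X) + (1-p)·(1-q)·π₁(B,Y)
= 0.5·0.75·7 + 0.5·0.25·1 + 0.5·0.75·7 + 0.5·0.25·6
= 6.125

E[P2] = 4.5 (similar calculation)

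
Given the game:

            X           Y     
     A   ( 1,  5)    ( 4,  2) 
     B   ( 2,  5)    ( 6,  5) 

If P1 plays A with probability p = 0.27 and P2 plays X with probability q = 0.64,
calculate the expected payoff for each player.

E[P1] = 3.0728, E[P2] = 4.7084

Work:
E[P1] = p·q·π₁(A,X) + p·(1-q)·π₁(A,Y) + (1-p)·q·π₁(B,X) + (1-p)·(1-q)·π₁(B,Y)
= 0.27·0.64·1 + 0.27·0.36·4 + 0.73·0.64·2 + 0.73·0.36·6
= 3.0728

E[P2] = 4.7084 (similar calculation)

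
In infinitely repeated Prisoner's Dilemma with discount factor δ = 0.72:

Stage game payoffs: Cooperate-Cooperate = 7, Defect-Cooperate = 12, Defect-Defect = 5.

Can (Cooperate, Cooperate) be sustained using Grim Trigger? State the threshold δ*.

δ* = 0.7143; since δ = 0.72 ≥ 0.7143, cooperation can be sustained

Work:
For Grim Trigger:
Cooperate forever: 7/(1-δ)
Defect then punished: 12 + 5·δ/(1-δ)
Need: 7/(1-δ) ≥ 12 + 5·δ/(1-δ)
Solving: δ ≥ (T-R)/(T-P) = (12-7)/(12-5) = 0.7143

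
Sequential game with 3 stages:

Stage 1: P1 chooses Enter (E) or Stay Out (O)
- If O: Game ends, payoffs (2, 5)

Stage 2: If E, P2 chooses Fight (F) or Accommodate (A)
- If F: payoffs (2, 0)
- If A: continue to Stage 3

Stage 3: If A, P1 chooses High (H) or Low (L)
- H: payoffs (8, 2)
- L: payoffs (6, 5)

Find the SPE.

SPE: (E, A, H); Outcome (8, 2)

Work:
Stage 3: P1 chooses H (8 vs 6)
Stage 2: P2: F->0, A->2 (anticipating H). Choose A
Stage 1: P1: O->2, E->8 (anticipating A, H). Choose E
SPE path: E -> A -> H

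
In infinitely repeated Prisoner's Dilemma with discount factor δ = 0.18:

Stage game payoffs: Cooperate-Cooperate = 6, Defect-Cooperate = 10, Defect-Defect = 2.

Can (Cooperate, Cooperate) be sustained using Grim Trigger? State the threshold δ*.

δ* = 0.5; since δ = 0.18 < 0.5, cooperation cannot be sustained

Work:
For Grim Trigger:
Cooperate forever: 6/(1-δ)
Defect then punished: 10 + 2·δ/(1-δ)
Need: 6/(1-δ) ≥ 10 + 2·δ/(1-δ)
Solving: δ ≥ (T-R)/(T-P) = (10-6)/(10-2) = 0.5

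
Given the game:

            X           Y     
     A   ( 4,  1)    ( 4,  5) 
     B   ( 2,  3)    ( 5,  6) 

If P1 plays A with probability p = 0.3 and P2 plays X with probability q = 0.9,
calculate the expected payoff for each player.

E[P1] = 2.81, E[P2] = 2.73

Work:
E[P1] = p·q·π₁(A,X) + p·(1-q)·π₁(A,Y) + (1-p)·q·π₁(B,X) + (1-p)·(1-q)·π₁(B,Y)
= 0.3·0.9·4 + 0.3·0.1·4 + 0.7·0.9·2 + 0.7·0.1·5
= 2.81

E[P2] = 2.73 (similar calculation)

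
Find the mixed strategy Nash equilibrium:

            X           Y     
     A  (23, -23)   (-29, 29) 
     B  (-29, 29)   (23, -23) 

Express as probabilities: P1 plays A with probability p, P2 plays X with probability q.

p = 0.5, q = 0.5

Work:
Find probabilities that make opponent indifferent:
P2 chooses q to make P1 indifferent between A and B
P1 chooses p to make P2 indifferent between X and Y
Mixed NE: P1 plays (A: 0.5, B: 0.5), P2 plays (X: 0.5, Y: 0.5)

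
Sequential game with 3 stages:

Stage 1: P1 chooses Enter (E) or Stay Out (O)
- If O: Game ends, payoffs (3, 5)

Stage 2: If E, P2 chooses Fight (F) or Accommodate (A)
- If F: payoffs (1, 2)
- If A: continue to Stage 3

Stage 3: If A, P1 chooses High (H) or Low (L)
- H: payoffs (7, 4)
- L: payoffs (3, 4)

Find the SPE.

SPE: (E, A, H); Outcome (7, 4)

Work:
Stage 3: P1 chooses H (7 vs 3)
Stage 2: P2: F->2, A->4 (anticipating H). Choose A
Stage 1: P1: O->3, E->7 (anticipating A, H). Choose E
SPE path: E -> A -> H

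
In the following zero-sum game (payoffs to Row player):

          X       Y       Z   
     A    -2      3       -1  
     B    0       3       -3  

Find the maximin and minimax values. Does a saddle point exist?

Maximin = -2, Minimax = -1, Saddle: False

Work:
Row minimums: [-2, -3] → maximin = -2
Column maximums: [0, 3, -1] → minimax = -1
No saddle point (maximin ≠ minimax). Mixed strategy needed.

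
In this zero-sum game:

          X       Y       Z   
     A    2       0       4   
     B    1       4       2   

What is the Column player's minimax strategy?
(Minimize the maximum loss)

Column should play X, value = 2

Work:
Column player minimizes Row's maximum payoff:
Column X: max payoff to Row = 2
Column Y: max payoff to Row = 4
Column Z: max payoff to Row = 4
Minimum is 2, achieved by column X.
Minimax strategy: X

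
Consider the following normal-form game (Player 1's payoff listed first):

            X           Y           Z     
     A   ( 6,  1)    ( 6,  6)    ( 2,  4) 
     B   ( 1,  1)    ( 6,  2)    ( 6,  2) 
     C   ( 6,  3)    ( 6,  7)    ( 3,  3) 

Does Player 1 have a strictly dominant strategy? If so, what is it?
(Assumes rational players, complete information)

No strictly dominant strategy exists for Player 1

Work:
A strategy strictly dominates another if it gives a strictly higher payoff against every opponent action. Compare each pair of P1's strategies column-by-column:
  A vs B: [6 vs 1, 6 vs 6, 2 vs 6] → A does not strictly dominate B (column Y: 6 ≤ 6)
  A vs C: [6 vs 6, 6 vs 6, 2 vs 3] → A does not strictly dominate C (column X: 6 ≤ 6)
  B vs A: [1 vs 6, 6 vs 6, 6 vs 2] → B does not strictly dominate A (column X: 1 ≤ 6)
  B vs C: [1 vs 6, 6 vs 6, 6 vs 3] → B does not strictly dominate C (column X: 1 ≤ 6)
  C vs A: [6 vs 6, 6 vs 6, 3 vs 2] → C does not strictly dominate A (column X: 6 ≤ 6)
  C vs B: [6 vs 1, 6 vs 6, 3 vs 6] → C does not strictly dominate B (column Y: 6 ≤ 6)
No single strategy strictly dominates all others → no strictly dominant strategy.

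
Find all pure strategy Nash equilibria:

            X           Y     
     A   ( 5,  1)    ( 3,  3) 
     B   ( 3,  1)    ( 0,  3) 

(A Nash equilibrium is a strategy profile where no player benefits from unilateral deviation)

Nash equilibrium: (A, Y)

Work:
Best responses:
  P1 vs X: payoffs [5, 3] → best response A (payoff 5)
  P1 vs Y: payoffs [3, 0] → best response A (payoff 3)
  P2 vs A: payoffs [1, 3] → best response Y (payoff 3)
  P2 vs B: payoffs [1, 3] → best response Y (payoff 3)
Mutual best responses: (A,Y) → Nash equilibria.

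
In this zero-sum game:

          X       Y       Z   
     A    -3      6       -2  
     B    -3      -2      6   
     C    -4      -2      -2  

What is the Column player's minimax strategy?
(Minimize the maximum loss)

Column should play X, value = -3

Work:
Column player minimizes Row's maximum payoff:
Column X: max payoff to Row = -3
Column Y: max payoff to Row = 6
Column Z: max payoff to Row = 6
Minimum is -3, achieved by column X.
Minimax strategy: X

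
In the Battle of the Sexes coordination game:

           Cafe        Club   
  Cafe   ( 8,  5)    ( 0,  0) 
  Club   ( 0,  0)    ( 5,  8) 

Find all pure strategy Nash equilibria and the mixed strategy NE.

Pure NE: (Cafe, Cafe) and (Club, Club); Mixed NE: p = 0.6154, q = 0.3846

Work:
Check pure NE:
(Cafe, Cafe): (8, 5) - no unilateral deviation beneficial
(Club, Club): (5, 8) - no unilateral deviation beneficial
Mixed NE: P1 plays Cafe with p = 0.6154, P2 plays Cafe with q = 0.3846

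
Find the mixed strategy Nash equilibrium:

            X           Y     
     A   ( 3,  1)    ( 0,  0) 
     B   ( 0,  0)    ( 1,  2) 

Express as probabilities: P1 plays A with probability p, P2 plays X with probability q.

p = 0.6667, q = 0.25

Work:
Find probabilities that make opponent indifferent:
P2 chooses q to make P1 indifferent between A and B
P1 chooses p to make P2 indifferent between X and Y
Mixed NE: P1 plays (A: 0.6667, B: 0.3333), P2 plays (X: 0.25, Y: 0.75)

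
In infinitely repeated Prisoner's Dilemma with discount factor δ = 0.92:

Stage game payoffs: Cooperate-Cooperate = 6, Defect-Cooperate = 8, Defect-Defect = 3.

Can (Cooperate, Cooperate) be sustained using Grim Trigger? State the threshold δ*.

δ* = 0.4; since δ = 0.92 ≥ 0.4, cooperation can be sustained

Work:
For Grim Trigger:
Cooperate forever: 6/(1-δ)
Defect then punished: 8 + 3·δ/(1-δ)
Need: 6/(1-δ) ≥ 8 + 3·δ/(1-δ)
Solving: δ ≥ (T-R)/(T-P) = (8-6)/(8-3) = 0.4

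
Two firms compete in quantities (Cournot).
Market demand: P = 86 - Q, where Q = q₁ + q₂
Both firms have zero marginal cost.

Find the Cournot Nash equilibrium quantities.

q₁* = q₂* = 28.67; P* = 28.67

Work:
Profit: π_i = P·q_i = (a - q_i - q_j)·q_i
FOC: ∂π_i/∂q_i = a - 2q_i - q_j = 0
Reaction function: q_i = (86 - q_j)/2
Symmetry: q* = 86/3 = 28.67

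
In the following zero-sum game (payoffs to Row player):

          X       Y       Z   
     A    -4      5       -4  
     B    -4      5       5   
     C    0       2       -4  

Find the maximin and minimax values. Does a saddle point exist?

Maximin = -4, Minimax = 0, Saddle: False

Work:
Row minimums: [-4, -4, -4] → maximin = -4
Column maximums: [0, 5, 5] → minimax = 0
No saddle point (maximin ≠ minimax). Mixed strategy needed.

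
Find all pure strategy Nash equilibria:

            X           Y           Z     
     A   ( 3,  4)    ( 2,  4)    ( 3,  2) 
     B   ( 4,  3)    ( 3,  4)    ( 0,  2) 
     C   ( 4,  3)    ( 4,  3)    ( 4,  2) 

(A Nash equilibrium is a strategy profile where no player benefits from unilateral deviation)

Nash equilibrium: (C, X), (C, Y)

Work:
Best responses:
  P1 vs X: payoffs [3, 4, 4] → best response B/C (payoff 4)
  P1 vs Y: payoffs [2, 3, 4] → best response C (payoff 4)
  P1 vs Z: payoffs [3, 0, 4] → best response C (payoff 4)
  P2 vs A: payoffs [4, 4, 2] → best response X/Y (payoff 4)
  P2 vs B: payoffs [3, 4, 2] → best response Y (payoff 4)
  P2 vs C: payoffs [3, 3, 2] → best response X/Y (payoff 3)
Mutual best responses: (C,X), (C,Y) → Nash equilibria.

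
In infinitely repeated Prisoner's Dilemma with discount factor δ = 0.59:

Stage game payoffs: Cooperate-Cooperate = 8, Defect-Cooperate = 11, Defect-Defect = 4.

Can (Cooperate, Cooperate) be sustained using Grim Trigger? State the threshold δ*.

δ* = 0.4286; since δ = 0.59 ≥ 0.4286, cooperation can be sustained

Work:
For Grim Trigger:
Cooperate forever: 8/(1-δ)
Defect then punished: 11 + 4·δ/(1-δ)
Need: 8/(1-δ) ≥ 11 + 4·δ/(1-δ)
Solving: δ ≥ (T-R)/(T-P) = (11-8)/(11-4) = 0.4286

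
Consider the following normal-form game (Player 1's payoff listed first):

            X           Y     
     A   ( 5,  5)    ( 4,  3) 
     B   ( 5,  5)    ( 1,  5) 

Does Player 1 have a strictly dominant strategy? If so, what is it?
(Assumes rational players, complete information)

No strictly dominant strategy exists for Player 1

Work:
A strategy strictly dominates another if it gives a strictly higher payoff against every opponent action. Compare each pair of P1's strategies column-by-column:
  A vs B: [5 vs 5, 4 vs 1] → A does not strictly dominate B (column X: 5 ≤ 5)
  B vs A: [5 vs 5, 1 vs 4] → B does not strictly dominate A (column X: 5 ≤ 5)
No single strategy strictly dominates all others → no strictly dominant strategy.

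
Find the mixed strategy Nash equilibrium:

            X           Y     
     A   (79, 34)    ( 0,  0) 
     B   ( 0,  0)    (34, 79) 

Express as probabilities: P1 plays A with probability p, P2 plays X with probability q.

p = 0.6991, q = 0.3009

Work:
Find probabilities that make opponent indifferent:
P2 chooses q to make P1 indifferent between A and B
P1 chooses p to make P2 indifferent between X and Y
Mixed NE: P1 plays (A: 0.6991, B: 0.3009), P2 plays (X: 0.3009, Y: 0.6991)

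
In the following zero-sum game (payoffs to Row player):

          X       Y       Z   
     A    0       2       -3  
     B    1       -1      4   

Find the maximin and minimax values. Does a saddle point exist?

Maximin = -1, Minimax = 1, Saddle: False

Work:
Row minimums: [-3, -1] → maximin = -1
Column maximums: [1, 2, 4] → minimax = 1
No saddle point (maximin ≠ minimax). Mixed strategy needed.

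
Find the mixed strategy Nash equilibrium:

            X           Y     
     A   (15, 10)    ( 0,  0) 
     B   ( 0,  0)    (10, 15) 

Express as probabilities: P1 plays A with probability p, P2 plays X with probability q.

p = 0.6, q = 0.4

Work:
Find probabilities that make opponent indifferent:
P2 chooses q to make P1 indifferent between A and B
P1 chooses p to make P2 indifferent between X and Y
Mixed NE: P1 plays (A: 0.6, B: 0.4), P2 plays (X: 0.4, Y: 0.6)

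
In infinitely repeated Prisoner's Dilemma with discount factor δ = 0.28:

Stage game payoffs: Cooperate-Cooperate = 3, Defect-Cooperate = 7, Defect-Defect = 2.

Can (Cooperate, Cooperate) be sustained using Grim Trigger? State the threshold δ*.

δ* = 0.8; since δ = 0.28 < 0.8, cooperation cannot be sustained

Work:
For Grim Trigger:
Cooperate forever: 3/(1-δ)
Defect then punished: 7 + 2·δ/(1-δ)
Need: 3/(1-δ) ≥ 7 + 2·δ/(1-δ)
Solving: δ ≥ (T-R)/(T-P) = (7-3)/(7-2) = 0.8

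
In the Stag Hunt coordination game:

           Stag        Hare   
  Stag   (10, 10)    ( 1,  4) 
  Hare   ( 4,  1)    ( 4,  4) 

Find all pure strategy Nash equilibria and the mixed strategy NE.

Pure NE: (Stag, Stag) and (Hare, Hare); Mixed NE: p = 0.3333, q = 0.3333

Work:
Check pure NE:
(Stag, Stag): (10, 10) - no unilateral deviation beneficial
(Hare, Hare): (4, 4) - no unilateral deviation beneficial
Mixed NE: P1 plays Stag with p = 0.3333, P2 plays Stag with q = 0.3333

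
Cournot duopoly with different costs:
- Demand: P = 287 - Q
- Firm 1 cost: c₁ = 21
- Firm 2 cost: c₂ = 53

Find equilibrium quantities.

q₁* = 99.33, q₂* = 67.33

Work:
Reaction: q₁ = (287 - 21 - q₂)/2
Reaction: q₂ = (287 - 53 - q₁)/2
Solve simultaneously:
q₁* = (287 - 2×21 + 53)/3 = 99.33
q₂* = (287 - 2×53 + 21)/3 = 67.33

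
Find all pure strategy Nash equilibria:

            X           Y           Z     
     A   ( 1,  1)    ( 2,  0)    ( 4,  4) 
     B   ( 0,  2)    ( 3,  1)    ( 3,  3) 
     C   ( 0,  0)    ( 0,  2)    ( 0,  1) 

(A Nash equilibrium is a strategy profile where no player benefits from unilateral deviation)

Nash equilibrium: (A, Z)

Work:
Best responses:
  P1 vs X: payoffs [1, 0, 0] → best response A (payoff 1)
  P1 vs Y: payoffs [2, 3, 0] → best response B (payoff 3)
  P1 vs Z: payoffs [4, 3, 0] → best response A (payoff 4)
  P2 vs A: payoffs [1, 0, 4] → best response Z (payoff 4)
  P2 vs B: payoffs [2, 1, 3] → best response Z (payoff 3)
  P2 vs C: payoffs [0, 2, 1] → best response Y (payoff 2)
Mutual best responses: (A,Z) → Nash equilibria.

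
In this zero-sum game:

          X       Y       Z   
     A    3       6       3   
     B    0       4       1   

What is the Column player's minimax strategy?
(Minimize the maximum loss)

Column should play X or Z (all achieve the minimum), value = 3

Work:
Column player minimizes Row's maximum payoff:
Column X: max payoff to Row = 3
Column Y: max payoff to Row = 6
Column Z: max payoff to Row = 3
Minimum is 3, achieved by columns X, Z (tied).
Each of X or Z is a minimax strategy.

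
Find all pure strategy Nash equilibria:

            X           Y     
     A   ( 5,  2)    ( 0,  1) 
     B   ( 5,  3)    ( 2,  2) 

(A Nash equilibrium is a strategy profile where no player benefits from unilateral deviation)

Nash equilibrium: (A, X), (B, X)

Work:
Best responses:
  P1 vs X: payoffs [5, 5] → best response A/B (payoff 5)
  P1 vs Y: payoffs [0, 2] → best response B (payoff 2)
  P2 vs A: payoffs [2, 1] → best response X (payoff 2)
  P2 vs B: payoffs [3, 2] → best response X (payoff 3)
Mutual best responses: (A,X), (B,X) → Nash equilibria.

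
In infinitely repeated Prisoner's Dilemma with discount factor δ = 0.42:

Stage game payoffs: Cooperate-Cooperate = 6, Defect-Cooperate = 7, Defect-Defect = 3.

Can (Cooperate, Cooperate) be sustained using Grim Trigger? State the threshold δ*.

δ* = 0.25; since δ = 0.42 ≥ 0.25, cooperation can be sustained

Work:
For Grim Trigger:
Cooperate forever: 6/(1-δ)
Defect then punished: 7 + 3·δ/(1-δ)
Need: 6/(1-δ) ≥ 7 + 3·δ/(1-δ)
Solving: δ ≥ (T-R)/(T-P) = (7-6)/(7-3) = 0.25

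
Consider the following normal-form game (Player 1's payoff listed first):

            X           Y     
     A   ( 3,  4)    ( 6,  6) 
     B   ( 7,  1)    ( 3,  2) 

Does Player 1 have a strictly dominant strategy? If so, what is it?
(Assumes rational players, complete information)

No strictly dominant strategy exists for Player 1

Work:
A strategy strictly dominates another if it gives a strictly higher payoff against every opponent action. Compare each pair of P1's strategies column-by-column:
  A vs B: [3 vs 7, 6 vs 3] → A does not strictly dominate B (column X: 3 ≤ 7)
  B vs A: [7 vs 3, 3 vs 6] → B does not strictly dominate A (column Y: 3 ≤ 6)
No single strategy strictly dominates all others → no strictly dominant strategy.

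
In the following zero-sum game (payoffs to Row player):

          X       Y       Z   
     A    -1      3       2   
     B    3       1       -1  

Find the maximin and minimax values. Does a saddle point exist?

Maximin = -1, Minimax = 2, Saddle: False

Work:
Row minimums: [-1, -1] → maximin = -1
Column maximums: [3, 3, 2] → minimax = 2
No saddle point (maximin ≠ minimax). Mixed strategy needed.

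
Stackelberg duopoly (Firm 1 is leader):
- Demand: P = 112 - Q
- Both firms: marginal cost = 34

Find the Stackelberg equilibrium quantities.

q₁* (leader) = 39.0, q₂* (follower) = 19.5

Work:
Follower's reaction: q₂ = (a - c - q₁)/2
Leader substitutes: π₁ = q₁·(a - q₁ - (a-c-q₁)/2 - c)
FOC: q₁* = (112 - 34)/2 = 39.00
Then: q₂* = (112 - 34 - 39.0)/2 = 19.50
Leader has first-mover advantage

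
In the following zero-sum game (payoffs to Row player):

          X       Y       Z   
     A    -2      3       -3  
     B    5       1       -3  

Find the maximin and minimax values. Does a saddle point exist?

Maximin = -3, Minimax = -3, Saddle: True

Work:
Row minimums: [-3, -3] → maximin = -3
Column maximums: [5, 3, -3] → minimax = -3
Saddle point exists! Game value = -3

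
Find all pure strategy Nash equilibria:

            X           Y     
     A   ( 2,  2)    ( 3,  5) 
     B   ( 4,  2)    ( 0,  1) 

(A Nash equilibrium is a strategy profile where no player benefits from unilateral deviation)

Nash equilibrium: (A, Y), (B, X)

Work:
Best responses:
  P1 vs X: payoffs [2, 4] → best response B (payoff 4)
  P1 vs Y: payoffs [3, 0] → best response A (payoff 3)
  P2 vs A: payoffs [2, 5] → best response Y (payoff 5)
  P2 vs B: payoffs [2, 1] → best response X (payoff 2)
Mutual best responses: (A,Y), (B,X) → Nash equilibria.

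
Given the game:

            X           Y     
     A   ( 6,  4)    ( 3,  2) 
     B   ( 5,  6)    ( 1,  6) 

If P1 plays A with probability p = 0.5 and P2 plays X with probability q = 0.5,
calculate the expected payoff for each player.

E[P1] = 3.75, E[P2] = 4.5

Work:
E[P1] = p·q·π₁(A,X) + p·(1-q)·π₁(A,Y) + (1-p)·q·π₁(B,X) + (1-p)·(1-q)·π₁(B,Y)
= 0.5·0.5·6 + 0.5·0.5·3 + 0.5·0.5·5 + 0.5·0.5·1
= 3.75

E[P2] = 4.5 (similar calculation)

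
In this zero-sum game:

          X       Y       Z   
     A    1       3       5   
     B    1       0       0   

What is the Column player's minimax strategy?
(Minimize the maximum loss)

Column should play X, value = 1

Work:
Column player minimizes Row's maximum payoff:
Column X: max payoff to Row = 1
Column Y: max payoff to Row = 3
Column Z: max payoff to Row = 5
Minimum is 1, achieved by column X.
Minimax strategy: X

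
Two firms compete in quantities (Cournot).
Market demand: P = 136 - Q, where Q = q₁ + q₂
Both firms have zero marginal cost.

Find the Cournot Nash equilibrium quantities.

q₁* = q₂* = 45.33; P* = 45.33

Work:
Profit: π_i = P·q_i = (a - q_i - q_j)·q_i
FOC: ∂π_i/∂q_i = a - 2q_i - q_j = 0
Reaction function: q_i = (136 - q_j)/2
Symmetry: q* = 136/3 = 45.33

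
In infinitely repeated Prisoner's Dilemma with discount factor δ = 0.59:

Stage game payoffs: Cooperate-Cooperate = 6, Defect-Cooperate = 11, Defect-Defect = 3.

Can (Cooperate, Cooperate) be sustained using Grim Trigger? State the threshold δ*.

δ* = 0.625; since δ = 0.59 < 0.625, cooperation cannot be sustained

Work:
For Grim Trigger:
Cooperate forever: 6/(1-δ)
Defect then punished: 11 + 3·δ/(1-δ)
Need: 6/(1-δ) ≥ 11 + 3·δ/(1-δ)
Solving: δ ≥ (T-R)/(T-P) = (11-6)/(11-3) = 0.625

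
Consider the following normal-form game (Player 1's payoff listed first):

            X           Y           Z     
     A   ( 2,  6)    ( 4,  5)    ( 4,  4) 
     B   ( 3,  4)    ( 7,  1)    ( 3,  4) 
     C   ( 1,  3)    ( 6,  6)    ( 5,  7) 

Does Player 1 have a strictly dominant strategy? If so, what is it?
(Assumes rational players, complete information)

No strictly dominant strategy exists for Player 1

Work:
A strategy strictly dominates another if it gives a strictly higher payoff against every opponent action. Compare each pair of P1's strategies column-by-column:
  A vs B: [2 vs 3, 4 vs 7, 4 vs 3] → A does not strictly dominate B (column X: 2 ≤ 3)
  A vs C: [2 vs 1, 4 vs 6, 4 vs 5] → A does not strictly dominate C (column Y: 4 ≤ 6)
  B vs A: [3 vs 2, 7 vs 4, 3 vs 4] → B does not strictly dominate A (column Z: 3 ≤ 4)
  B vs C: [3 vs 1, 7 vs 6, 3 vs 5] → B does not strictly dominate C (column Z: 3 ≤ 5)
  C vs A: [1 vs 2, 6 vs 4, 5 vs 4] → C does not strictly dominate A (column X: 1 ≤ 2)
  C vs B: [1 vs 3, 6 vs 7, 5 vs 3] → C does not strictly dominate B (column X: 1 ≤ 3)
No single strategy strictly dominates all others → no strictly dominant strategy.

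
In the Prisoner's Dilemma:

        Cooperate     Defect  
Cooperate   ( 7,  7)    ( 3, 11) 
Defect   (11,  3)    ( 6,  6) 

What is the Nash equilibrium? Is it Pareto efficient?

(Defect, Defect) is NE; not Pareto efficient

Work:
Defect dominates Cooperate for both players:
If P2 cooperates: Defect (11) > Cooperate (7)
If P2 defects: Defect (6) > Cooperate (3)
NE: (Defect, Defect) with payoff (6, 6)
But (Cooperate, Cooperate) = (7, 7) Pareto dominates (6, 6)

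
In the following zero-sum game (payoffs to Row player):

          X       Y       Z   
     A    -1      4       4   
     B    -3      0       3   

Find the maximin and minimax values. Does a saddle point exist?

Maximin = -1, Minimax = -1, Saddle: True

Work:
Row minimums: [-1, -3] → maximin = -1
Column maximums: [-1, 4, 4] → minimax = -1
Saddle point exists! Game value = -1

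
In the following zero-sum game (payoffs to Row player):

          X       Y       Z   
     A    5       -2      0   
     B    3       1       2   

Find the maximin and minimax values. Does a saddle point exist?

Maximin = 1, Minimax = 1, Saddle: True

Work:
Row minimums: [-2, 1] → maximin = 1
Column maximums: [5, 1, 2] → minimax = 1
Saddle point exists! Game value = 1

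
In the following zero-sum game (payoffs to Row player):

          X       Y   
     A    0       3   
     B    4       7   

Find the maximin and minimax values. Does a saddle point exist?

Maximin = 4, Minimax = 4, Saddle: True

Work:
Row minimums: [0, 4] → maximin = 4
Column maximums: [4, 7] → minimax = 4
Saddle point exists! Game value = 4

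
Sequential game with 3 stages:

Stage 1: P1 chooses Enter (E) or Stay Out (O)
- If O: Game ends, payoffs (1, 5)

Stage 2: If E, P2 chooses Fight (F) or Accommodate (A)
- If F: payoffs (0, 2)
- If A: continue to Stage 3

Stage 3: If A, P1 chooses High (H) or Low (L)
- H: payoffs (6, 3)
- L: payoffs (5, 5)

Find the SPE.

SPE: (E, A, H); Outcome (6, 3)

Work:
Stage 3: P1 chooses H (6 vs 5)
Stage 2: P2: F->2, A->3 (anticipating H). Choose A
Stage 1: P1: O->1, E->6 (anticipating A, H). Choose E
SPE path: E -> A -> H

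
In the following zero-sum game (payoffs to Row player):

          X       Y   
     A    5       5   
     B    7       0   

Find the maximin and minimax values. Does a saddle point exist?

Maximin = 5, Minimax = 5, Saddle: True

Work:
Row minimums: [5, 0] → maximin = 5
Column maximums: [7, 5] → minimax = 5
Saddle point exists! Game value = 5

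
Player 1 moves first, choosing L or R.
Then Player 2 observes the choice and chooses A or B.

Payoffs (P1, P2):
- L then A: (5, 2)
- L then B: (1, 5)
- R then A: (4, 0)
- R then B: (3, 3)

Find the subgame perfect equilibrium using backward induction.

P1 plays R, P2 plays B after L and B after R; Payoff (3, 3)

Work:
Backward induction:
After L: P2 chooses B → P1 gets 1
After R: P2 chooses B → P1 gets 3
P1 chooses R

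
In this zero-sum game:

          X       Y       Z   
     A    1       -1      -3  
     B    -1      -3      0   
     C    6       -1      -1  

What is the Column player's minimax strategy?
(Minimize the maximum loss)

Column should play Y, value = -1

Work:
Column player minimizes Row's maximum payoff:
Column X: max payoff to Row = 6
Column Y: max payoff to Row = -1
Column Z: max payoff to Row = 0
Minimum is -1, achieved by column Y.
Minimax strategy: Y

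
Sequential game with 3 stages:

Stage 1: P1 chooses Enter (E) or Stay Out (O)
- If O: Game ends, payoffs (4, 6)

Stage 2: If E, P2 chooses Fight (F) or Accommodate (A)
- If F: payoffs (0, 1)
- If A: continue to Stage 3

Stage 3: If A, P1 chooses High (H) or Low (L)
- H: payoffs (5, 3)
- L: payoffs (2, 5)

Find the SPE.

SPE: (E, A, H); Outcome (5, 3)

Work:
Stage 3: P1 chooses H (5 vs 2)
Stage 2: P2: F->1, A->3 (anticipating H). Choose A
Stage 1: P1: O->4, E->5 (anticipating A, H). Choose E
SPE path: E -> A -> H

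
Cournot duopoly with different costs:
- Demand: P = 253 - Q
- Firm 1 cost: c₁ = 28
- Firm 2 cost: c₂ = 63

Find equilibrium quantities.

q₁* = 86.67, q₂* = 51.67

Work:
Reaction: q₁ = (253 - 28 - q₂)/2
Reaction: q₂ = (253 - 63 - q₁)/2
Solve simultaneously:
q₁* = (253 - 2×28 + 63)/3 = 86.67
q₂* = (253 - 2×63 + 28)/3 = 51.67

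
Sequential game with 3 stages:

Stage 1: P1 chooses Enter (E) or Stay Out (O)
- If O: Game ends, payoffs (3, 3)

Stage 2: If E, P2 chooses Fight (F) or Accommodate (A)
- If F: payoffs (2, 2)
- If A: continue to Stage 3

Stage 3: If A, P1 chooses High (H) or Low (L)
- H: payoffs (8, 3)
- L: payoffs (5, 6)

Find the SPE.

SPE: (E, A, H); Outcome (8, 3)

Work:
Stage 3: P1 chooses H (8 vs 5)
Stage 2: P2: F->2, A->3 (anticipating H). Choose A
Stage 1: P1: O->3, E->8 (anticipating A, H). Choose E
SPE path: E -> A -> H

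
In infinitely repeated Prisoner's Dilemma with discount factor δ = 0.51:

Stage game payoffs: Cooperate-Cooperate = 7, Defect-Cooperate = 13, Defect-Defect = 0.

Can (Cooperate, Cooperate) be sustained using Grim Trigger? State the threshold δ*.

δ* = 0.4615; since δ = 0.51 ≥ 0.4615, cooperation can be sustained

Work:
For Grim Trigger:
Cooperate forever: 7/(1-δ)
Defect then punished: 13 + 0·δ/(1-δ)
Need: 7/(1-δ) ≥ 13 + 0·δ/(1-δ)
Solving: δ ≥ (T-R)/(T-P) = (13-7)/(13-0) = 0.4615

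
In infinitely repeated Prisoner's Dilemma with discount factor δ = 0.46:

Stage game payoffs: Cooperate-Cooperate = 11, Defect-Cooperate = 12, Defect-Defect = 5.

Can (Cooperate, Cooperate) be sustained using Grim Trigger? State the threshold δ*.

δ* = 0.1429; since δ = 0.46 ≥ 0.1429, cooperation can be sustained

Work:
For Grim Trigger:
Cooperate forever: 11/(1-δ)
Defect then punished: 12 + 5·δ/(1-δ)
Need: 11/(1-δ) ≥ 12 + 5·δ/(1-δ)
Solving: δ ≥ (T-R)/(T-P) = (12-11)/(12-5) = 0.1429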